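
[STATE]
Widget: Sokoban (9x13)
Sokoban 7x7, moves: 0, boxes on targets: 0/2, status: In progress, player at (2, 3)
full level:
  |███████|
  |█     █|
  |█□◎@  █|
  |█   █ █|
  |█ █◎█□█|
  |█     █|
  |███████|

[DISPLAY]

███████  
█     █  
█□◎@  █  
█   █ █  
█ █◎█□█  
█     █  
███████  
Moves: 0 
         
         
         
         
         


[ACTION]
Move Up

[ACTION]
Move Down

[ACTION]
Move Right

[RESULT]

███████  
█     █  
█□◎ @ █  
█   █ █  
█ █◎█□█  
█     █  
███████  
Moves: 3 
         
         
         
         
         


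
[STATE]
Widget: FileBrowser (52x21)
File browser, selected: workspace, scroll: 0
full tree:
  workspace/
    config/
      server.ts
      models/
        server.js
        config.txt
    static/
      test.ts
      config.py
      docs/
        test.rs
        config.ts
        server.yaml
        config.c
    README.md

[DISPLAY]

> [-] workspace/                                    
    [+] config/                                     
    [+] static/                                     
    README.md                                       
                                                    
                                                    
                                                    
                                                    
                                                    
                                                    
                                                    
                                                    
                                                    
                                                    
                                                    
                                                    
                                                    
                                                    
                                                    
                                                    
                                                    


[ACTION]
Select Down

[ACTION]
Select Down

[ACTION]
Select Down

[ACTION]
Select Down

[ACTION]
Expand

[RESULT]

  [-] workspace/                                    
    [+] config/                                     
    [+] static/                                     
  > README.md                                       
                                                    
                                                    
                                                    
                                                    
                                                    
                                                    
                                                    
                                                    
                                                    
                                                    
                                                    
                                                    
                                                    
                                                    
                                                    
                                                    
                                                    


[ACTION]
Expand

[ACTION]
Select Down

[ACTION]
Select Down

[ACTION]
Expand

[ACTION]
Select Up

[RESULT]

  [-] workspace/                                    
    [+] config/                                     
  > [+] static/                                     
    README.md                                       
                                                    
                                                    
                                                    
                                                    
                                                    
                                                    
                                                    
                                                    
                                                    
                                                    
                                                    
                                                    
                                                    
                                                    
                                                    
                                                    
                                                    


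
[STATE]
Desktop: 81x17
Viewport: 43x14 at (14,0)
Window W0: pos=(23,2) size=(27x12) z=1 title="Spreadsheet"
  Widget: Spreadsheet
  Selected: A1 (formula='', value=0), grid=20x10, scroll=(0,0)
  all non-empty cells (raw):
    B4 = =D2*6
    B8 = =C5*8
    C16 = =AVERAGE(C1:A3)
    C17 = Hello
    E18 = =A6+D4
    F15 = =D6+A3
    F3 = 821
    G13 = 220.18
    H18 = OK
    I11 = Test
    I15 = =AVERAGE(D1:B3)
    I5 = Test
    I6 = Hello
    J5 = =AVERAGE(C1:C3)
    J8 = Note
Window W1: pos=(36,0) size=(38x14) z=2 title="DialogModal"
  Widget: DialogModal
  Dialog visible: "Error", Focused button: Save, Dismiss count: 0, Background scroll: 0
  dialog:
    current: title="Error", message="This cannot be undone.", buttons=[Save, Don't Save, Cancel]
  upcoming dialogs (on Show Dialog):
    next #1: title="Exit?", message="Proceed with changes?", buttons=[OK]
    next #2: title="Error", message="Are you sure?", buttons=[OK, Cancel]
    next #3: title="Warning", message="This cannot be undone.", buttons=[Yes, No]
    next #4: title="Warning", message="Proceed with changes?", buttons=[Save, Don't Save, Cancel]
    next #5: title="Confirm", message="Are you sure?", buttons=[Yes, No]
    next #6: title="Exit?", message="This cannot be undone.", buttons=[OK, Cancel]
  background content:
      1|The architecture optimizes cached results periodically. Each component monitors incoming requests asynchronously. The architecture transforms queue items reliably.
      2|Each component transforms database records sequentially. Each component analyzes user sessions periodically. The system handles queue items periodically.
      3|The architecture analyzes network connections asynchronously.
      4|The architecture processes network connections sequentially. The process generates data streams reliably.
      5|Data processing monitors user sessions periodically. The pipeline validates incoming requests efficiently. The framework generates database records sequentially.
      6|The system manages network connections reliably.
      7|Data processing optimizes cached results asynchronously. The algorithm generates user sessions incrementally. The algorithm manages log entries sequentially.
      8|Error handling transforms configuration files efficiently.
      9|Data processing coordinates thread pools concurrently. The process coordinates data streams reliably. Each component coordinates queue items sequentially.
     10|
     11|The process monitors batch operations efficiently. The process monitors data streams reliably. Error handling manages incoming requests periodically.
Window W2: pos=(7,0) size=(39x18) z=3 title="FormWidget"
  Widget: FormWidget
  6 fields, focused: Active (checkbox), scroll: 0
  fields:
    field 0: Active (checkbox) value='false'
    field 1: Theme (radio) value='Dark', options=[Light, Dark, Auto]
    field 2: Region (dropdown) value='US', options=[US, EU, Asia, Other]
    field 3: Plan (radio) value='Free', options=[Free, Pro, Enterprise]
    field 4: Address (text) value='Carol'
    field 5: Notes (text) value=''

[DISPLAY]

━━━━━━━━━━━━━━━━━━━━━━━━━━━━━━━┓━━━━━━━━━━━
idget                          ┃dal        
───────────────────────────────┨───────────
ve:     [ ]                    ┃tecture opt
e:      ( ) Light  (●) Dark  ( ┃onent trans
on:     [US                  ▼]┃───────────
:       (●) Free  ( ) Pro  ( ) ┃      Error
ess:    [Carol                ]┃is cannot b
s:      [                     ]┃]  Don't Sa
                               ┃───────────
                               ┃dling trans
                               ┃essing coor
                               ┃           
                               ┃━━━━━━━━━━━


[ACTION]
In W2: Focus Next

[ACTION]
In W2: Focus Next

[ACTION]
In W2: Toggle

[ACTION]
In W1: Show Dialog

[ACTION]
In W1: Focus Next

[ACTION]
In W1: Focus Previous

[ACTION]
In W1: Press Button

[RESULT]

━━━━━━━━━━━━━━━━━━━━━━━━━━━━━━━┓━━━━━━━━━━━
idget                          ┃dal        
───────────────────────────────┨───────────
ve:     [ ]                    ┃tecture opt
e:      ( ) Light  (●) Dark  ( ┃onent trans
on:     [US                  ▼]┃tecture ana
:       (●) Free  ( ) Pro  ( ) ┃tecture pro
ess:    [Carol                ]┃essing moni
s:      [                     ]┃m manages n
                               ┃essing opti
                               ┃dling trans
                               ┃essing coor
                               ┃           
                               ┃━━━━━━━━━━━


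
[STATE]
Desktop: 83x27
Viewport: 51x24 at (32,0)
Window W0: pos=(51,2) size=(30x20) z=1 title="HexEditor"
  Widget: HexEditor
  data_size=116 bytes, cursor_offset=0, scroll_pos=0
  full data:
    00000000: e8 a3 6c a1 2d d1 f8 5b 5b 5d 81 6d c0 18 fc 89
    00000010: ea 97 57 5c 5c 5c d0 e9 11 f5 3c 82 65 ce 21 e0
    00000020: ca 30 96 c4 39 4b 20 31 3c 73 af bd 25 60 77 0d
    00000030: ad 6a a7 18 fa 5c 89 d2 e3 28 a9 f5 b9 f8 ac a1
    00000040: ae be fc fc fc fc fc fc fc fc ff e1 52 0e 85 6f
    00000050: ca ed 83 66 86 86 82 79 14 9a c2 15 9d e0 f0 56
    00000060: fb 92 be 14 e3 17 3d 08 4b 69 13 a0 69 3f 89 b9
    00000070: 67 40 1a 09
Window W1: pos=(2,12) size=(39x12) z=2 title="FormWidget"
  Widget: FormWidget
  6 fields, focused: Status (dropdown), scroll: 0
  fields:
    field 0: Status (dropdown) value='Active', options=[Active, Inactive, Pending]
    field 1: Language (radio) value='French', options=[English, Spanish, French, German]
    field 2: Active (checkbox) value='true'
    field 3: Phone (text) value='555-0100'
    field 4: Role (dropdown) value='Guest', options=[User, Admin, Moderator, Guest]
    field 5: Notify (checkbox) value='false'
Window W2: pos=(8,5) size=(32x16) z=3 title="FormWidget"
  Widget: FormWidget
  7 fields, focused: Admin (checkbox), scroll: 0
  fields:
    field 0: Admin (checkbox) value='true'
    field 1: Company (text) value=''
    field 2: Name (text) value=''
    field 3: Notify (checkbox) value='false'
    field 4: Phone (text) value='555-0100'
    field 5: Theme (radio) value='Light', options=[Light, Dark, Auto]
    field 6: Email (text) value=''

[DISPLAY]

                                                   
                                                   
                   ┏━━━━━━━━━━━━━━━━━━━━━━━━━━━━┓  
                   ┃ HexEditor                  ┃  
                   ┠────────────────────────────┨  
━━━━━━━┓           ┃00000000  E8 a3 6c a1 2d d1 ┃  
       ┃           ┃00000010  ea 97 57 5c 5c 5c ┃  
───────┨           ┃00000020  ca 30 96 c4 39 4b ┃  
       ┃           ┃00000030  ad 6a a7 18 fa 5c ┃  
      ]┃           ┃00000040  ae be fc fc fc fc ┃  
      ]┃           ┃00000050  ca ed 83 66 86 86 ┃  
       ┃           ┃00000060  fb 92 be 14 e3 17 ┃  
      ]┃┓          ┃00000070  67 40 1a 09       ┃  
  ( ) D┃┃          ┃                            ┃  
      ]┃┨          ┃                            ┃  
       ┃┃          ┃                            ┃  
       ┃┃          ┃                            ┃  
       ┃┃          ┃                            ┃  
       ┃┃          ┃                            ┃  
       ┃┃          ┃                            ┃  
━━━━━━━┛┃          ┃                            ┃  
        ┃          ┗━━━━━━━━━━━━━━━━━━━━━━━━━━━━┛  
        ┃                                          
━━━━━━━━┛                                          


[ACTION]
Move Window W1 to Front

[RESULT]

                                                   
                                                   
                   ┏━━━━━━━━━━━━━━━━━━━━━━━━━━━━┓  
                   ┃ HexEditor                  ┃  
                   ┠────────────────────────────┨  
━━━━━━━┓           ┃00000000  E8 a3 6c a1 2d d1 ┃  
       ┃           ┃00000010  ea 97 57 5c 5c 5c ┃  
───────┨           ┃00000020  ca 30 96 c4 39 4b ┃  
       ┃           ┃00000030  ad 6a a7 18 fa 5c ┃  
      ]┃           ┃00000040  ae be fc fc fc fc ┃  
      ]┃           ┃00000050  ca ed 83 66 86 86 ┃  
       ┃           ┃00000060  fb 92 be 14 e3 17 ┃  
━━━━━━━━┓          ┃00000070  67 40 1a 09       ┃  
        ┃          ┃                            ┃  
────────┨          ┃                            ┃  
      ▼]┃          ┃                            ┃  
) Spanis┃          ┃                            ┃  
        ┃          ┃                            ┃  
       ]┃          ┃                            ┃  
      ▼]┃          ┃                            ┃  
        ┃          ┃                            ┃  
        ┃          ┗━━━━━━━━━━━━━━━━━━━━━━━━━━━━┛  
        ┃                                          
━━━━━━━━┛                                          


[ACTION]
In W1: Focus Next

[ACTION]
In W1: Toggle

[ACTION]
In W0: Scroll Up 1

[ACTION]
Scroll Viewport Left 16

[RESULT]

                                                   
                                                   
                                   ┏━━━━━━━━━━━━━━━
                                   ┃ HexEditor     
                                   ┠───────────────
━━━━━━━━━━━━━━━━━━━━━━━┓           ┃00000000  E8 a3
dget                   ┃           ┃00000010  ea 97
───────────────────────┨           ┃00000020  ca 30
:      [x]             ┃           ┃00000030  ad 6a
ny:    [              ]┃           ┃00000040  ae be
       [              ]┃           ┃00000050  ca ed
y:     [ ]             ┃           ┃00000060  fb 92
━━━━━━━━━━━━━━━━━━━━━━━━┓          ┃00000070  67 40
                        ┃          ┃               
────────────────────────┨          ┃               
 [Active              ▼]┃          ┃               
 ( ) English  ( ) Spanis┃          ┃               
 [x]                    ┃          ┃               
 [555-0100             ]┃          ┃               
 [Guest               ▼]┃          ┃               
 [ ]                    ┃          ┃               
                        ┃          ┗━━━━━━━━━━━━━━━
                        ┃                          
━━━━━━━━━━━━━━━━━━━━━━━━┛                          


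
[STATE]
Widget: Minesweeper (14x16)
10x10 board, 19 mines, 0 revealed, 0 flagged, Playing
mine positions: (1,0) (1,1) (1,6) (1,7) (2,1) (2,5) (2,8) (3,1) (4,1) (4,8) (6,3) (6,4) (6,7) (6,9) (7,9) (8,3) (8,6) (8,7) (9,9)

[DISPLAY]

■■■■■■■■■■    
■■■■■■■■■■    
■■■■■■■■■■    
■■■■■■■■■■    
■■■■■■■■■■    
■■■■■■■■■■    
■■■■■■■■■■    
■■■■■■■■■■    
■■■■■■■■■■    
■■■■■■■■■■    
              
              
              
              
              
              


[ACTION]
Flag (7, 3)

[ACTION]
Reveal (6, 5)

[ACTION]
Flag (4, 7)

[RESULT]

■■■■■■■■■■    
■■■■■■■■■■    
■■■■■■■■■■    
■■■■■■■■■■    
■■■■■■■⚑■■    
■■■■■■■■■■    
■■■■■1■■■■    
■■■⚑■■■■■■    
■■■■■■■■■■    
■■■■■■■■■■    
              
              
              
              
              
              


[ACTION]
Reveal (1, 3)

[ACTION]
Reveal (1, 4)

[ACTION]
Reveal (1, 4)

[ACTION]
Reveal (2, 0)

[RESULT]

■■1  1■■■■    
■■2 12■■■■    
4■3 1■■■■■    
■■3 1112■■    
■■2    1■■    
■■222112■■    
■■■■■1■■■■    
■■■⚑■■■■■■    
■■■■■■■■■■    
■■■■■■■■■■    
              
              
              
              
              
              


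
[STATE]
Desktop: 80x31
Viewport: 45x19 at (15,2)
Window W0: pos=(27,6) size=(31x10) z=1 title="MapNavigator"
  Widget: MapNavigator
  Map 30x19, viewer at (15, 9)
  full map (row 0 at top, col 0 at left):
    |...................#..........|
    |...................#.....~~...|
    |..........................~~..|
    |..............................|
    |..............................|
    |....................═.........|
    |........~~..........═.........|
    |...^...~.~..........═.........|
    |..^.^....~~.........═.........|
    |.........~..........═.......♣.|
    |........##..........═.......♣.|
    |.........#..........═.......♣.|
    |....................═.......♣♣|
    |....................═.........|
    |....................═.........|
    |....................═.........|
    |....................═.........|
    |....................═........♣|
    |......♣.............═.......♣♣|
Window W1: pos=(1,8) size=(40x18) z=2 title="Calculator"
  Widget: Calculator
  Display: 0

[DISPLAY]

                                             
                                             
                                             
                                             
            ┏━━━━━━━━━━━━━━━━━━━━━━━━━━━━━┓  
            ┃ MapNavigator                ┃  
━━━━━━━━━━━━━━━━━━━━━━━━━┓────────────────┨  
                         ┃......═.........┃  
─────────────────────────┨......═.........┃  
                        0┃......═.........┃  
───┐                     ┃.@....═.......♣.┃  
 ÷ │                     ┃......═.......♣.┃  
───┤                     ┃......═.......♣.┃  
 × │                     ┃━━━━━━━━━━━━━━━━┛  
───┤                     ┃                   
 - │                     ┃                   
───┤                     ┃                   
 + │                     ┃                   
───┤                     ┃                   


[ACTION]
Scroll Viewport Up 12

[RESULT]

                                             
                                             
                                             
                                             
                                             
                                             
            ┏━━━━━━━━━━━━━━━━━━━━━━━━━━━━━┓  
            ┃ MapNavigator                ┃  
━━━━━━━━━━━━━━━━━━━━━━━━━┓────────────────┨  
                         ┃......═.........┃  
─────────────────────────┨......═.........┃  
                        0┃......═.........┃  
───┐                     ┃.@....═.......♣.┃  
 ÷ │                     ┃......═.......♣.┃  
───┤                     ┃......═.......♣.┃  
 × │                     ┃━━━━━━━━━━━━━━━━┛  
───┤                     ┃                   
 - │                     ┃                   
───┤                     ┃                   


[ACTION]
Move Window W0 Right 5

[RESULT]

                                             
                                             
                                             
                                             
                                             
                                             
                 ┏━━━━━━━━━━━━━━━━━━━━━━━━━━━
                 ┃ MapNavigator              
━━━━━━━━━━━━━━━━━━━━━━━━━┓───────────────────
                         ┃~..........═.......
─────────────────────────┨~..........═.......
                        0┃~~.........═.......
───┐                     ┃~.....@....═.......
 ÷ │                     ┃#..........═.......
───┤                     ┃#..........═.......
 × │                     ┃━━━━━━━━━━━━━━━━━━━
───┤                     ┃                   
 - │                     ┃                   
───┤                     ┃                   


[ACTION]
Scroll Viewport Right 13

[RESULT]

                                             
                                             
                                             
                                             
                                             
                                             
    ┏━━━━━━━━━━━━━━━━━━━━━━━━━━━━━┓          
    ┃ MapNavigator                ┃          
━━━━━━━━━━━━┓─────────────────────┨          
            ┃~..........═.........┃          
────────────┨~..........═.........┃          
           0┃~~.........═.........┃          
            ┃~.....@....═.......♣.┃          
            ┃#..........═.......♣.┃          
            ┃#..........═.......♣.┃          
            ┃━━━━━━━━━━━━━━━━━━━━━┛          
            ┃                                
            ┃                                
            ┃                                


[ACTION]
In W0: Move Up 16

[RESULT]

                                             
                                             
                                             
                                             
                                             
                                             
    ┏━━━━━━━━━━━━━━━━━━━━━━━━━━━━━┓          
    ┃ MapNavigator                ┃          
━━━━━━━━━━━━┓─────────────────────┨          
            ┃                     ┃          
────────────┨                     ┃          
           0┃                     ┃          
            ┃......@...#..........┃          
            ┃..........#.....~~...┃          
            ┃.................~~..┃          
            ┃━━━━━━━━━━━━━━━━━━━━━┛          
            ┃                                
            ┃                                
            ┃                                


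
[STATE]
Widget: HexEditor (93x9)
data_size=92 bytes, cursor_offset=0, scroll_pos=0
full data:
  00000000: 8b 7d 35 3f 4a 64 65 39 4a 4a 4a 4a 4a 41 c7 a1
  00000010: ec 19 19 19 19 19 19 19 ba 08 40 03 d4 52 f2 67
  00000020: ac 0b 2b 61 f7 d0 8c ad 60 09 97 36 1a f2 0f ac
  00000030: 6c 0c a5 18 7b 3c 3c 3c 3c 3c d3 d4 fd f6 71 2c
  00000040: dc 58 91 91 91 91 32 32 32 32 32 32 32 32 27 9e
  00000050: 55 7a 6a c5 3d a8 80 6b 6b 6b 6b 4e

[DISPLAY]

00000000  8B 7d 35 3f 4a 64 65 39  4a 4a 4a 4a 4a 41 c7 a1  |.}5?Jde9JJJJJA..|               
00000010  ec 19 19 19 19 19 19 19  ba 08 40 03 d4 52 f2 67  |..........@..R.g|               
00000020  ac 0b 2b 61 f7 d0 8c ad  60 09 97 36 1a f2 0f ac  |..+a....`..6....|               
00000030  6c 0c a5 18 7b 3c 3c 3c  3c 3c d3 d4 fd f6 71 2c  |l...{<<<<<....q,|               
00000040  dc 58 91 91 91 91 32 32  32 32 32 32 32 32 27 9e  |.X....22222222'.|               
00000050  55 7a 6a c5 3d a8 80 6b  6b 6b 6b 4e              |Uzj.=..kkkkN    |               
                                                                                             
                                                                                             
                                                                                             


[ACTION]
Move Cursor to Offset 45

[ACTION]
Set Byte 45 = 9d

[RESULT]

00000000  8b 7d 35 3f 4a 64 65 39  4a 4a 4a 4a 4a 41 c7 a1  |.}5?Jde9JJJJJA..|               
00000010  ec 19 19 19 19 19 19 19  ba 08 40 03 d4 52 f2 67  |..........@..R.g|               
00000020  ac 0b 2b 61 f7 d0 8c ad  60 09 97 36 1a 9D 0f ac  |..+a....`..6....|               
00000030  6c 0c a5 18 7b 3c 3c 3c  3c 3c d3 d4 fd f6 71 2c  |l...{<<<<<....q,|               
00000040  dc 58 91 91 91 91 32 32  32 32 32 32 32 32 27 9e  |.X....22222222'.|               
00000050  55 7a 6a c5 3d a8 80 6b  6b 6b 6b 4e              |Uzj.=..kkkkN    |               
                                                                                             
                                                                                             
                                                                                             


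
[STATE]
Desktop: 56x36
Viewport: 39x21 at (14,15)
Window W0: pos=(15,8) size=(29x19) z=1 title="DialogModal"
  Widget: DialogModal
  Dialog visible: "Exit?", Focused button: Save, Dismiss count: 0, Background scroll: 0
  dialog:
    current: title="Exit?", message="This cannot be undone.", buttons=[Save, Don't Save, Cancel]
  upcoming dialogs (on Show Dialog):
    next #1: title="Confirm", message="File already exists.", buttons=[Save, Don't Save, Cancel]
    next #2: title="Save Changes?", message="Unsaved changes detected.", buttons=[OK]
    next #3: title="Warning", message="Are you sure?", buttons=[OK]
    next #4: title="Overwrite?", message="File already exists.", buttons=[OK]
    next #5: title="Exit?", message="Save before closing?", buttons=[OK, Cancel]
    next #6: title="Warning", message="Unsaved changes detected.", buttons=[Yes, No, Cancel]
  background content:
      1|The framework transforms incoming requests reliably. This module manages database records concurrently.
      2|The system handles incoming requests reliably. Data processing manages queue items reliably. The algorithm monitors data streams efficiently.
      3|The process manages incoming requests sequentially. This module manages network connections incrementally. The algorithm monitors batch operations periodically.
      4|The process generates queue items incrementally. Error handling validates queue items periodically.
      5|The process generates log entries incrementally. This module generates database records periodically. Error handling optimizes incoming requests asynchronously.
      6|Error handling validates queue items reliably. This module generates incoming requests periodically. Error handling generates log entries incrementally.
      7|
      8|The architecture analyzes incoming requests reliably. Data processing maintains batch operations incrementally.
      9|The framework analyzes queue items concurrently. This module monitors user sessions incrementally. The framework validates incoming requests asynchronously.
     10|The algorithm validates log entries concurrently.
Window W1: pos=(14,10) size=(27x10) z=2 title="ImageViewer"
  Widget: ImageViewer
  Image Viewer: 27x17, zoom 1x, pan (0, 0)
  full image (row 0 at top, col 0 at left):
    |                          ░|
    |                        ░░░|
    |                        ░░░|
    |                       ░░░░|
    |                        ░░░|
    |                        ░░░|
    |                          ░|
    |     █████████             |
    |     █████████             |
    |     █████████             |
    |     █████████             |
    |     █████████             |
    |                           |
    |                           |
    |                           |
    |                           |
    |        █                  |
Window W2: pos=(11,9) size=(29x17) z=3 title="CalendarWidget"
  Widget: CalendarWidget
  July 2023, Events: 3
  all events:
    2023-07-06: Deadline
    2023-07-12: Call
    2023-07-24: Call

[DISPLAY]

  4  5  6*  7  8  9      ┃┃ e┃         
 11 12* 13 14 15 16      ┃┃qu┃         
 18 19 20 21 22 23       ┃┃  ┃         
* 25 26 27 28 29 30      ┃┃ i┃         
                         ┃┛eu┃         
                         ┃┘og┃         
                         ┃   ┃         
                         ┃   ┃         
                         ┃   ┃         
                         ┃   ┃         
━━━━━━━━━━━━━━━━━━━━━━━━━┛   ┃         
 ┗━━━━━━━━━━━━━━━━━━━━━━━━━━━┛         
                                       
                                       
                                       
                                       
                                       
                                       
                                       
                                       
                                       


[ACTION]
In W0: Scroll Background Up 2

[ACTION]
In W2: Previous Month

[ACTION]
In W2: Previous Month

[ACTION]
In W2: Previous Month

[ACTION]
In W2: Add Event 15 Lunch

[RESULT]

  4  5  6  7  8  9       ┃┃ e┃         
 11 12 13 14 15* 16      ┃┃qu┃         
 18 19 20 21 22 23       ┃┃  ┃         
 25 26 27 28 29 30       ┃┃ i┃         
                         ┃┛eu┃         
                         ┃┘og┃         
                         ┃   ┃         
                         ┃   ┃         
                         ┃   ┃         
                         ┃   ┃         
━━━━━━━━━━━━━━━━━━━━━━━━━┛   ┃         
 ┗━━━━━━━━━━━━━━━━━━━━━━━━━━━┛         
                                       
                                       
                                       
                                       
                                       
                                       
                                       
                                       
                                       


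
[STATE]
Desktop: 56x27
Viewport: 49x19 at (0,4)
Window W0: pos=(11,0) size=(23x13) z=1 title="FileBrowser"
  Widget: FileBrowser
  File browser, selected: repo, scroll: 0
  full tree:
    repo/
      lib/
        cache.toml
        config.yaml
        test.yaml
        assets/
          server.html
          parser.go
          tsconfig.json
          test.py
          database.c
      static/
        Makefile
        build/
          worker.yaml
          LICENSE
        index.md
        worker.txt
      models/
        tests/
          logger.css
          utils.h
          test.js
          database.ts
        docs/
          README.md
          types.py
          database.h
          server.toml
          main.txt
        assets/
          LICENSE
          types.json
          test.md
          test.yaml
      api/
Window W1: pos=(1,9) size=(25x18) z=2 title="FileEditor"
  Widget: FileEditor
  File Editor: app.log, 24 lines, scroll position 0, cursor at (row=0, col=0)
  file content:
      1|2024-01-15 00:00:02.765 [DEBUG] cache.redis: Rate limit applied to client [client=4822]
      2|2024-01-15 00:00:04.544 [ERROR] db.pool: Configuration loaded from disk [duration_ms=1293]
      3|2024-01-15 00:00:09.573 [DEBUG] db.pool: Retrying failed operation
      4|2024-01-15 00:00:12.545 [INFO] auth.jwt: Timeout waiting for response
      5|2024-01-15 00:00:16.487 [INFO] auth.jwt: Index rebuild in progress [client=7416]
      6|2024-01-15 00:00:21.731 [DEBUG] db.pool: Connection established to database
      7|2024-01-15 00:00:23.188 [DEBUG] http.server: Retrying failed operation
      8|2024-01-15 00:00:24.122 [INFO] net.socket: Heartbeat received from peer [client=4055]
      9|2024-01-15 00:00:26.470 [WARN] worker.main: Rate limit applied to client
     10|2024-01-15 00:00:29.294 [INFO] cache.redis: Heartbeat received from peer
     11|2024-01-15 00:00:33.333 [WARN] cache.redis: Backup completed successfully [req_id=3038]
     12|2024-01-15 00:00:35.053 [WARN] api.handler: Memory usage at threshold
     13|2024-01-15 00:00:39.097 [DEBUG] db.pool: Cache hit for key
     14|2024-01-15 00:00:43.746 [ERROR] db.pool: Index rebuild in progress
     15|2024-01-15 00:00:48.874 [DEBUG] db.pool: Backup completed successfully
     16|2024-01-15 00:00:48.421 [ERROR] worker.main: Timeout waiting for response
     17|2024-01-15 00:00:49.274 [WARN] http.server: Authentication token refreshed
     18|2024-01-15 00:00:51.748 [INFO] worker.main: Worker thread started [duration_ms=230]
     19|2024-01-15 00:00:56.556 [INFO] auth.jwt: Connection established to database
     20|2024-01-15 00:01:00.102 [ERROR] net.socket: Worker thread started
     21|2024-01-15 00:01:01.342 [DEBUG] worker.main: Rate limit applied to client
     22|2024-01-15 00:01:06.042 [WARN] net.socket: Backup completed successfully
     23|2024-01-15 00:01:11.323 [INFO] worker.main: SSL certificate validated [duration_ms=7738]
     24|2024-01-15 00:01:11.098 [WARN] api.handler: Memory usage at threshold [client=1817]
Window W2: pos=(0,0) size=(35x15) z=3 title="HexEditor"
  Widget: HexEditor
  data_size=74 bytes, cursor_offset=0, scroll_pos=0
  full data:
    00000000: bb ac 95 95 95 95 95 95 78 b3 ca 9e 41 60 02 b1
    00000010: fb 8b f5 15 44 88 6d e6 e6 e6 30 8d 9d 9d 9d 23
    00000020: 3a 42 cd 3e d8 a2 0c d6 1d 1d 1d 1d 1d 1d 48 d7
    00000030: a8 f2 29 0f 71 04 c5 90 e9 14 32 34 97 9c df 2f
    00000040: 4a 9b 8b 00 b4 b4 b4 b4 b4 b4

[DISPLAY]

┃00000010  fb 8b f5 15 44 88 6d e6┃              
┃00000020  3a 42 cd 3e d8 a2 0c d6┃              
┃00000030  a8 f2 29 0f 71 04 c5 90┃              
┃00000040  4a 9b 8b 00 b4 b4 b4 b4┃              
┃                                 ┃              
┃                                 ┃              
┃                                 ┃              
┃                                 ┃              
┃                                 ┃              
┃                                 ┃              
┗━━━━━━━━━━━━━━━━━━━━━━━━━━━━━━━━━┛              
 ┃2024-01-15 00:00:12.54░┃                       
 ┃2024-01-15 00:00:16.48░┃                       
 ┃2024-01-15 00:00:21.73░┃                       
 ┃2024-01-15 00:00:23.18░┃                       
 ┃2024-01-15 00:00:24.12░┃                       
 ┃2024-01-15 00:00:26.47░┃                       
 ┃2024-01-15 00:00:29.29░┃                       
 ┃2024-01-15 00:00:33.33░┃                       


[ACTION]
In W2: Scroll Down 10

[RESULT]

┃                                 ┃              
┃                                 ┃              
┃                                 ┃              
┃                                 ┃              
┃                                 ┃              
┃                                 ┃              
┃                                 ┃              
┃                                 ┃              
┃                                 ┃              
┃                                 ┃              
┗━━━━━━━━━━━━━━━━━━━━━━━━━━━━━━━━━┛              
 ┃2024-01-15 00:00:12.54░┃                       
 ┃2024-01-15 00:00:16.48░┃                       
 ┃2024-01-15 00:00:21.73░┃                       
 ┃2024-01-15 00:00:23.18░┃                       
 ┃2024-01-15 00:00:24.12░┃                       
 ┃2024-01-15 00:00:26.47░┃                       
 ┃2024-01-15 00:00:29.29░┃                       
 ┃2024-01-15 00:00:33.33░┃                       


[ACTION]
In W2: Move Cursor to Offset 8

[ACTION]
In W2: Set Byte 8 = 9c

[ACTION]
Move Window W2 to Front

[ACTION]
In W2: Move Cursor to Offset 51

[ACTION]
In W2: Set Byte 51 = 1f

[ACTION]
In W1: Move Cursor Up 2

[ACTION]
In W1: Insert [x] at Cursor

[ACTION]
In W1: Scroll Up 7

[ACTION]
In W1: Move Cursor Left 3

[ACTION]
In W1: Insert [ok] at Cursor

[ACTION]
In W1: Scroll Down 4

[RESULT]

┃                                 ┃              
┃                                 ┃              
┃                                 ┃              
┃                                 ┃              
┃                                 ┃              
┃                                 ┃              
┃                                 ┃              
┃                                 ┃              
┃                                 ┃              
┃                                 ┃              
┗━━━━━━━━━━━━━━━━━━━━━━━━━━━━━━━━━┛              
 ┃2024-01-15 00:00:24.12░┃                       
 ┃2024-01-15 00:00:26.47░┃                       
 ┃2024-01-15 00:00:29.29█┃                       
 ┃2024-01-15 00:00:33.33░┃                       
 ┃2024-01-15 00:00:35.05░┃                       
 ┃2024-01-15 00:00:39.09░┃                       
 ┃2024-01-15 00:00:43.74░┃                       
 ┃2024-01-15 00:00:48.87░┃                       


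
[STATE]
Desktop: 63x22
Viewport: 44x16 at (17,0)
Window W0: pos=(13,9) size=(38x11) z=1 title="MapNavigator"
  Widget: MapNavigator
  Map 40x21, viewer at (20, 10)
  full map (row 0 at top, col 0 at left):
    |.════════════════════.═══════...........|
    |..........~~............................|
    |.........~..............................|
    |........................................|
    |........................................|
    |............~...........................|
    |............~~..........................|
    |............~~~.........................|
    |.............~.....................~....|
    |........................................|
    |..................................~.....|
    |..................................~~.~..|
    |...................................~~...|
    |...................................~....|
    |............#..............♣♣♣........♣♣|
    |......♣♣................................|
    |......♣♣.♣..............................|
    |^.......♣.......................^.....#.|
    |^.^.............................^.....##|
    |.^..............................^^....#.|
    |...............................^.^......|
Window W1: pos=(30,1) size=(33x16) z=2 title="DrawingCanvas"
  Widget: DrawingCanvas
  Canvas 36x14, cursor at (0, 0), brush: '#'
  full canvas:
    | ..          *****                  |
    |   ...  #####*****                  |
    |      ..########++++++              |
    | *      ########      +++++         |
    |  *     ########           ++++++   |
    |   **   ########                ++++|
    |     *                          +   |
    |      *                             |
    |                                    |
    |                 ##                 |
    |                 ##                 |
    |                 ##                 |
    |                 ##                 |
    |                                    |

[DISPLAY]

                                            
             ┏━━━━━━━━━━━━━━━━━━━━━━━━━━━━━━
             ┃ DrawingCanvas                
             ┠──────────────────────────────
             ┃+..          *****            
             ┃   ...  #####*****            
             ┃      ..########++++++        
             ┃ *      ########      +++++   
             ┃  *     ########           +++
━━━━━━━━━━━━━┃   **   ########              
pNavigator   ┃     *                        
─────────────┃      *                       
.......~~~...┃                              
........~....┃                 ##           
.............┃                 ##           
.............┃                 ##           


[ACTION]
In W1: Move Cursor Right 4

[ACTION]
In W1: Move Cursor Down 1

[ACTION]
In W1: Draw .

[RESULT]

                                            
             ┏━━━━━━━━━━━━━━━━━━━━━━━━━━━━━━
             ┃ DrawingCanvas                
             ┠──────────────────────────────
             ┃ ..          *****            
             ┃   ...  #####*****            
             ┃      ..########++++++        
             ┃ *      ########      +++++   
             ┃  *     ########           +++
━━━━━━━━━━━━━┃   **   ########              
pNavigator   ┃     *                        
─────────────┃      *                       
.......~~~...┃                              
........~....┃                 ##           
.............┃                 ##           
.............┃                 ##           
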